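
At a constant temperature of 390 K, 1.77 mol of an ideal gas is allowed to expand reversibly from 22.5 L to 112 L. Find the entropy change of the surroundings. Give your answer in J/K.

ΔS_surr = -23.6 J/K

For an isothermal ideal gas ΔS_gas = nR ln(V₂/V₁) = 1.77 × 8.314 × ln(112/22.5) = 23.6 J/K.
The process is reversible, so ΔS_surr = −ΔS_gas = -23.6 J/K and ΔS_universe = 0.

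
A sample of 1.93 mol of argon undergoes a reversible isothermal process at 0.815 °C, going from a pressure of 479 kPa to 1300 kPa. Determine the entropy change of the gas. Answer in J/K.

For an isothermal ideal gas ΔS_gas = nR ln(P₁/P₂) = 1.93 × 8.314 × ln(479/1300) = -16 J/K.

ΔS_gas = -16 J/K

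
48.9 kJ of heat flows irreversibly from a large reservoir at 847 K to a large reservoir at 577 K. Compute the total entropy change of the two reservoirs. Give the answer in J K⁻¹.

ΔS_hot = −Q/T_H = −48900/847 = -57.73 J/K and ΔS_cold = +Q/T_C = 48900/577 = 84.75 J/K.
ΔS_total = -57.73 + 84.75 = 27 J/K, positive as the second law requires.

ΔS_total = 27 J/K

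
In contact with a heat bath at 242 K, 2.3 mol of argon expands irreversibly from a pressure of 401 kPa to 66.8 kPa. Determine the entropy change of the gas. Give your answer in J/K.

ΔS_gas = 34.3 J/K

Entropy is a state function, so ΔS_gas depends only on the end states.
For an isothermal ideal gas ΔS_gas = nR ln(P₁/P₂) = 2.3 × 8.314 × ln(401/66.8) = 34.3 J/K.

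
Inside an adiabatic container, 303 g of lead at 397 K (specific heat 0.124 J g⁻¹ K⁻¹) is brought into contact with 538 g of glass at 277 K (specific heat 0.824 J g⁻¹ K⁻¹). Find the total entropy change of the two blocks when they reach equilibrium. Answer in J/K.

Energy balance: T_f = (m₁c₁T₁ + m₂c₂T₂)/(m₁c₁ + m₂c₂) = 286.38 K.
ΔS₁ = m₁c₁ ln(T_f/T₁) = 37.572 × ln(286.38/397) = -12.272 J/K.
ΔS₂ = m₂c₂ ln(T_f/T₂) = 443.312 × ln(286.38/277) = 14.757 J/K.
ΔS_total = -12.272 + 14.757 = 2.48 J/K.

ΔS_total = 2.48 J/K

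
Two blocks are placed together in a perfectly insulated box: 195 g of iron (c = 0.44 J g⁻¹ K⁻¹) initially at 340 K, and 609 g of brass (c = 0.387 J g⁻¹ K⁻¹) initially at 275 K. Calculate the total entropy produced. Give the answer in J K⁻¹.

Energy balance: T_f = (m₁c₁T₁ + m₂c₂T₂)/(m₁c₁ + m₂c₂) = 292.35 K.
ΔS₁ = m₁c₁ ln(T_f/T₁) = 85.8 × ln(292.35/340) = -12.96 J/K.
ΔS₂ = m₂c₂ ln(T_f/T₂) = 235.683 × ln(292.35/275) = 14.42 J/K.
ΔS_total = -12.96 + 14.42 = 1.46 J/K.

ΔS_total = 1.46 J/K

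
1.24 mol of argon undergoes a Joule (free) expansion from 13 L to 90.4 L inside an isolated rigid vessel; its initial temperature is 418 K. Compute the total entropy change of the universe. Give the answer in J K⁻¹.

ΔS_universe = 20 J/K

For an ideal gas in free expansion Q = 0 and W = 0, so T is unchanged.
Entropy is a state function; using a reversible isothermal path, ΔS_gas = nR ln(V₂/V₁) = 1.24 × 8.314 × ln(90.4/13) = 20 J/K.
The insulated surroundings exchange no heat, so ΔS_surr = 0 and ΔS_universe = ΔS_gas.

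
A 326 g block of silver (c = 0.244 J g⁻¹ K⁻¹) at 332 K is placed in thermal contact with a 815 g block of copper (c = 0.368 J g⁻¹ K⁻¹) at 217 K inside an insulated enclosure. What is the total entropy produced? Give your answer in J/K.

ΔS_total = 6.15 J/K

Energy balance: T_f = (m₁c₁T₁ + m₂c₂T₂)/(m₁c₁ + m₂c₂) = 241.11 K.
ΔS₁ = m₁c₁ ln(T_f/T₁) = 79.544 × ln(241.11/332) = -25.446 J/K.
ΔS₂ = m₂c₂ ln(T_f/T₂) = 299.92 × ln(241.11/217) = 31.594 J/K.
ΔS_total = -25.446 + 31.594 = 6.15 J/K.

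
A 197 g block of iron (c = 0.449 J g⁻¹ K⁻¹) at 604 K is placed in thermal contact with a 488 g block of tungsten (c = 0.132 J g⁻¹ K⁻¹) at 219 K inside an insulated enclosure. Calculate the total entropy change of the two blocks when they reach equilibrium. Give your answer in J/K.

ΔS_total = 17.5 J/K

Energy balance: T_f = (m₁c₁T₁ + m₂c₂T₂)/(m₁c₁ + m₂c₂) = 441.77 K.
ΔS₁ = m₁c₁ ln(T_f/T₁) = 88.453 × ln(441.77/604) = -27.67 J/K.
ΔS₂ = m₂c₂ ln(T_f/T₂) = 64.416 × ln(441.77/219) = 45.2 J/K.
ΔS_total = -27.67 + 45.2 = 17.5 J/K.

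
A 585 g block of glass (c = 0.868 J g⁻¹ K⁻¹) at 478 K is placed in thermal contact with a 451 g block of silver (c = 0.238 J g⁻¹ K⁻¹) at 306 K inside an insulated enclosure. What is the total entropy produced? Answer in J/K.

ΔS_total = 7.99 J/K

Energy balance: T_f = (m₁c₁T₁ + m₂c₂T₂)/(m₁c₁ + m₂c₂) = 447.99 K.
ΔS₁ = m₁c₁ ln(T_f/T₁) = 507.78 × ln(447.99/478) = -32.929 J/K.
ΔS₂ = m₂c₂ ln(T_f/T₂) = 107.338 × ln(447.99/306) = 40.915 J/K.
ΔS_total = -32.929 + 40.915 = 7.99 J/K.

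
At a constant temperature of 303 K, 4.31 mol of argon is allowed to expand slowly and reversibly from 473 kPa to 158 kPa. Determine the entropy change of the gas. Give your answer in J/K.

For an isothermal ideal gas ΔS_gas = nR ln(P₁/P₂) = 4.31 × 8.314 × ln(473/158) = 39.3 J/K.

ΔS_gas = 39.3 J/K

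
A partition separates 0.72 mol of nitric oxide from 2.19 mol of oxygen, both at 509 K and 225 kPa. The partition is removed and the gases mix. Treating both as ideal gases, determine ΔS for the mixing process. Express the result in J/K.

Mole fractions: x_A = 0.72/2.91 = 0.247, x_B = 0.753.
ΔS_mix = −R(n_A ln x_A + n_B ln x_B) = −8.314 × (0.72 ln 0.247 + 2.19 ln 0.753) = 13.5 J/K.

ΔS_mix = 13.5 J/K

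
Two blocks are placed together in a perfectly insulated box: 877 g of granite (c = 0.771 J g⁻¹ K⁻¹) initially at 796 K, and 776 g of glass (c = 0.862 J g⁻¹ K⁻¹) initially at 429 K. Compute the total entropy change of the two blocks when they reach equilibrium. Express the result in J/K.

ΔS_total = 63.2 J/K

Energy balance: T_f = (m₁c₁T₁ + m₂c₂T₂)/(m₁c₁ + m₂c₂) = 613.49 K.
ΔS₁ = m₁c₁ ln(T_f/T₁) = 676.167 × ln(613.49/796) = -176.1 J/K.
ΔS₂ = m₂c₂ ln(T_f/T₂) = 668.912 × ln(613.49/429) = 239.3 J/K.
ΔS_total = -176.1 + 239.3 = 63.2 J/K.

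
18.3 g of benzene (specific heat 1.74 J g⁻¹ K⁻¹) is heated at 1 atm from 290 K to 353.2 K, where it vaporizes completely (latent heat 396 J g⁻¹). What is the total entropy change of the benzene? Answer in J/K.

ΔS = 26.8 J/K

Warming step: ΔS₁ = m c ln(T_tr/T_i) = 18.3 × 1.74 × ln(353.2/290) = 6.278 J/K.
Phase change: ΔS₂ = +mL/T_tr = 18.3 × 396 / 353.2 = 20.52 J/K.
ΔS_total = (6.278) + (20.52) = 26.8 J/K.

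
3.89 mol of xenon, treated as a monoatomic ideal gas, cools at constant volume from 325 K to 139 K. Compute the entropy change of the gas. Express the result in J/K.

At constant volume, ΔS = nC_V ln(T₂/T₁) with C_V = 3R/2 = 12.47 J mol⁻¹ K⁻¹.
ΔS = 3.89 × 12.47 × ln(139/325) = -41.2 J/K.

ΔS = -41.2 J/K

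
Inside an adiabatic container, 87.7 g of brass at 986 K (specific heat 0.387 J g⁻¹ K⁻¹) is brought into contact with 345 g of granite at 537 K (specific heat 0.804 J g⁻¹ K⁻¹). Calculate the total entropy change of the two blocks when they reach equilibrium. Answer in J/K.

ΔS_total = 6.53 J/K

Energy balance: T_f = (m₁c₁T₁ + m₂c₂T₂)/(m₁c₁ + m₂c₂) = 585.95 K.
ΔS₁ = m₁c₁ ln(T_f/T₁) = 33.9399 × ln(585.95/986) = -17.663 J/K.
ΔS₂ = m₂c₂ ln(T_f/T₂) = 277.38 × ln(585.95/537) = 24.197 J/K.
ΔS_total = -17.663 + 24.197 = 6.53 J/K.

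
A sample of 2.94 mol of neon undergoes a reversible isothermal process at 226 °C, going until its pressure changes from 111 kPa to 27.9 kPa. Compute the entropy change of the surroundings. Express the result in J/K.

For an isothermal ideal gas ΔS_gas = nR ln(P₁/P₂) = 2.94 × 8.314 × ln(111/27.9) = 33.8 J/K.
The process is reversible, so ΔS_surr = −ΔS_gas = -33.8 J/K and ΔS_universe = 0.

ΔS_surr = -33.8 J/K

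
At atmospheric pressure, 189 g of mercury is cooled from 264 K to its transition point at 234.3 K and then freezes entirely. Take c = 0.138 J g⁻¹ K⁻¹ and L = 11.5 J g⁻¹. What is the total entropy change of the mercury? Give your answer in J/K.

Cooling step: ΔS₁ = m c ln(T_tr/T_i) = 189 × 0.138 × ln(234.3/264) = -3.113 J/K.
Phase change: ΔS₂ = −mL/T_tr = −189 × 11.5 / 234.3 = -9.277 J/K.
ΔS_total = (-3.113) + (-9.277) = -12.4 J/K.

ΔS = -12.4 J/K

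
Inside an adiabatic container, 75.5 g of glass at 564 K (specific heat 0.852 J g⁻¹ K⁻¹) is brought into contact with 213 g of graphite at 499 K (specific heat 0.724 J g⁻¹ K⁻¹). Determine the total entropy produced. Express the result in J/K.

Energy balance: T_f = (m₁c₁T₁ + m₂c₂T₂)/(m₁c₁ + m₂c₂) = 518.13 K.
ΔS₁ = m₁c₁ ln(T_f/T₁) = 64.326 × ln(518.13/564) = -5.456 J/K.
ΔS₂ = m₂c₂ ln(T_f/T₂) = 154.212 × ln(518.13/499) = 5.802 J/K.
ΔS_total = -5.456 + 5.802 = 0.346 J/K.

ΔS_total = 0.346 J/K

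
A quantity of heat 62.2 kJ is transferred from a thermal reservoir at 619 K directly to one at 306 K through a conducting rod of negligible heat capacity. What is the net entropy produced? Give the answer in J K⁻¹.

ΔS_total = 103 J/K

ΔS_hot = −Q/T_H = −62200/619 = -100.5 J/K and ΔS_cold = +Q/T_C = 62200/306 = 203.3 J/K.
ΔS_total = -100.5 + 203.3 = 103 J/K, positive as the second law requires.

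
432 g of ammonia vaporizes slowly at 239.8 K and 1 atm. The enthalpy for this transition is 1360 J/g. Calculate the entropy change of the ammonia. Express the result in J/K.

ΔS = 2450 J/K

Heat absorbed by the substance: Q = mL = 432 × 1360 = 587520 J.
At constant T, ΔS = Q_rev/T = 587520 / 239.8 = 2450 J/K.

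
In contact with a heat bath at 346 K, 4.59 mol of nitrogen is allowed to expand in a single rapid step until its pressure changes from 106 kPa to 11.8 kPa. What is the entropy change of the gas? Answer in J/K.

ΔS_gas = 83.8 J/K

Entropy is a state function, so ΔS_gas depends only on the end states.
For an isothermal ideal gas ΔS_gas = nR ln(P₁/P₂) = 4.59 × 8.314 × ln(106/11.8) = 83.8 J/K.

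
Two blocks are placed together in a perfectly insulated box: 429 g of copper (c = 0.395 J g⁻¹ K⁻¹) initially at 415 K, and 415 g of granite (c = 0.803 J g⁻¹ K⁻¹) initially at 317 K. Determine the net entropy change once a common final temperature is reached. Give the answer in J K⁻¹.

ΔS_total = 4.19 J/K

Energy balance: T_f = (m₁c₁T₁ + m₂c₂T₂)/(m₁c₁ + m₂c₂) = 350.03 K.
ΔS₁ = m₁c₁ ln(T_f/T₁) = 169.455 × ln(350.03/415) = -28.849 J/K.
ΔS₂ = m₂c₂ ln(T_f/T₂) = 333.245 × ln(350.03/317) = 33.035 J/K.
ΔS_total = -28.849 + 33.035 = 4.19 J/K.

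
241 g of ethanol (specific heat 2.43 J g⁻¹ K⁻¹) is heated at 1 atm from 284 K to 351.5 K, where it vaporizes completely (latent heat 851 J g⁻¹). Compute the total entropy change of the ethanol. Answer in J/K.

ΔS = 708 J/K

Warming step: ΔS₁ = m c ln(T_tr/T_i) = 241 × 2.43 × ln(351.5/284) = 124.9 J/K.
Phase change: ΔS₂ = +mL/T_tr = 241 × 851 / 351.5 = 583.5 J/K.
ΔS_total = (124.9) + (583.5) = 708 J/K.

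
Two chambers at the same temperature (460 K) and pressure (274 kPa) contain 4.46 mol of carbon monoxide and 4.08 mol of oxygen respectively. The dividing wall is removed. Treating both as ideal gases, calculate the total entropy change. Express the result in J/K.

ΔS_mix = 49.1 J/K

Mole fractions: x_A = 4.46/8.54 = 0.522, x_B = 0.478.
ΔS_mix = −R(n_A ln x_A + n_B ln x_B) = −8.314 × (4.46 ln 0.522 + 4.08 ln 0.478) = 49.1 J/K.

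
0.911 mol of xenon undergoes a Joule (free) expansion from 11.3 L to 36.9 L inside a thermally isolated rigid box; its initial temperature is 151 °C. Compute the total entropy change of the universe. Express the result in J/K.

ΔS_universe = 8.96 J/K

For an ideal gas in free expansion Q = 0 and W = 0, so T is unchanged.
Entropy is a state function; using a reversible isothermal path, ΔS_gas = nR ln(V₂/V₁) = 0.911 × 8.314 × ln(36.9/11.3) = 8.96 J/K.
The insulated surroundings exchange no heat, so ΔS_surr = 0 and ΔS_universe = ΔS_gas.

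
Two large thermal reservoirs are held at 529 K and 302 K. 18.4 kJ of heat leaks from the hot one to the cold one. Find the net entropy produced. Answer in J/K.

ΔS_hot = −Q/T_H = −18400/529 = -34.78 J/K and ΔS_cold = +Q/T_C = 18400/302 = 60.93 J/K.
ΔS_total = -34.78 + 60.93 = 26.1 J/K, positive as the second law requires.

ΔS_total = 26.1 J/K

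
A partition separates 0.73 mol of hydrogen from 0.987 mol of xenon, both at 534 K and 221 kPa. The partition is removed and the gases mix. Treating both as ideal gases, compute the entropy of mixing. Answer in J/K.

ΔS_mix = 9.73 J/K

Mole fractions: x_A = 0.73/1.72 = 0.425, x_B = 0.575.
ΔS_mix = −R(n_A ln x_A + n_B ln x_B) = −8.314 × (0.73 ln 0.425 + 0.987 ln 0.575) = 9.73 J/K.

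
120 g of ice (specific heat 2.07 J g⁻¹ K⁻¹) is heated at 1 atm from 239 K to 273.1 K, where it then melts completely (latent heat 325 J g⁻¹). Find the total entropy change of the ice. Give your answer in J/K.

Warming step: ΔS₁ = m c ln(T_tr/T_i) = 120 × 2.07 × ln(273.1/239) = 33.13 J/K.
Phase change: ΔS₂ = +mL/T_tr = 120 × 325 / 273.1 = 142.8 J/K.
ΔS_total = (33.13) + (142.8) = 176 J/K.

ΔS = 176 J/K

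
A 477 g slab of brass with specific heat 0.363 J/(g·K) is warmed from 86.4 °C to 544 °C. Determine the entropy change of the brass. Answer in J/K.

In kelvin: T₁ = 359.55 K, T₂ = 817.15 K. ΔS = ∫dQ_rev/T = m c ln(T₂/T₁) = 477 × 0.363 × ln(817.15/359.55) = 142 J/K.

ΔS = 142 J/K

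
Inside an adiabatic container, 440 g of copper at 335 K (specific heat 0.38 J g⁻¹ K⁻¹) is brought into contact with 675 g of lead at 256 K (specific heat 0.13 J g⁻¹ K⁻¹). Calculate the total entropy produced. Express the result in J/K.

ΔS_total = 2.02 J/K

Energy balance: T_f = (m₁c₁T₁ + m₂c₂T₂)/(m₁c₁ + m₂c₂) = 307.81 K.
ΔS₁ = m₁c₁ ln(T_f/T₁) = 167.2 × ln(307.81/335) = -14.15 J/K.
ΔS₂ = m₂c₂ ln(T_f/T₂) = 87.75 × ln(307.81/256) = 16.17 J/K.
ΔS_total = -14.15 + 16.17 = 2.02 J/K.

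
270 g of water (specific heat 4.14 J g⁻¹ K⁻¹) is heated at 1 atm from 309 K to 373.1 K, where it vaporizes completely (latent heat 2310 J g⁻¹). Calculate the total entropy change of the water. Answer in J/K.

Warming step: ΔS₁ = m c ln(T_tr/T_i) = 270 × 4.14 × ln(373.1/309) = 210.7 J/K.
Phase change: ΔS₂ = +mL/T_tr = 270 × 2310 / 373.1 = 1672 J/K.
ΔS_total = (210.7) + (1672) = 1880 J/K.

ΔS = 1880 J/K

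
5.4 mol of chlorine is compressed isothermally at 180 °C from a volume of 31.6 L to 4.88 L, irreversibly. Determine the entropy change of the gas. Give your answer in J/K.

Entropy is a state function, so ΔS_gas depends only on the end states.
For an isothermal ideal gas ΔS_gas = nR ln(V₂/V₁) = 5.4 × 8.314 × ln(4.88/31.6) = -83.9 J/K.

ΔS_gas = -83.9 J/K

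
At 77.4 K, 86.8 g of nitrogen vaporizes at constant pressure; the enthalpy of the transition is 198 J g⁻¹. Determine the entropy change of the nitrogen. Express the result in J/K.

Heat absorbed by the substance: Q = mL = 86.8 × 198 = 17186.4 J.
At constant T, ΔS = Q_rev/T = 17186.4 / 77.4 = 222 J/K.

ΔS = 222 J/K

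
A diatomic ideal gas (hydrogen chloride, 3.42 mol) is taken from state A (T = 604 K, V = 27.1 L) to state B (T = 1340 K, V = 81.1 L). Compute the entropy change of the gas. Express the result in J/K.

ΔS = 87.8 J/K

Entropy is a state function: ΔS = nC_V ln(T₂/T₁) + nR ln(V₂/V₁), with C_V = 5R/2 = 20.79 J mol⁻¹ K⁻¹ for a diatomic ideal gas.
ΔS = 3.42 × [20.79 × ln(1340/604) + 8.314 × ln(81.1/27.1)] = 87.8 J/K.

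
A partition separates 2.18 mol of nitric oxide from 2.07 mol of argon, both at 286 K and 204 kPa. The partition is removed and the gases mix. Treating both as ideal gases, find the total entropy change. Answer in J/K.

ΔS_mix = 24.5 J/K

Mole fractions: x_A = 2.18/4.25 = 0.513, x_B = 0.487.
ΔS_mix = −R(n_A ln x_A + n_B ln x_B) = −8.314 × (2.18 ln 0.513 + 2.07 ln 0.487) = 24.5 J/K.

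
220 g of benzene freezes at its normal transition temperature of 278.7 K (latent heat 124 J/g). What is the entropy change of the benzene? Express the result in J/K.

Heat released by the substance: Q = −mL = −220 × 124 = −27280 J.
At constant T, ΔS = Q_rev/T = −27280 / 278.7 = -97.9 J/K.

ΔS = -97.9 J/K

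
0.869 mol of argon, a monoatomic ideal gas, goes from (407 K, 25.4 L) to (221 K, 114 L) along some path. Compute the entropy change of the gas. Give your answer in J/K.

Entropy is a state function: ΔS = nC_V ln(T₂/T₁) + nR ln(V₂/V₁), with C_V = 3R/2 = 12.47 J mol⁻¹ K⁻¹ for a monoatomic ideal gas.
ΔS = 0.869 × [12.47 × ln(221/407) + 8.314 × ln(114/25.4)] = 4.23 J/K.

ΔS = 4.23 J/K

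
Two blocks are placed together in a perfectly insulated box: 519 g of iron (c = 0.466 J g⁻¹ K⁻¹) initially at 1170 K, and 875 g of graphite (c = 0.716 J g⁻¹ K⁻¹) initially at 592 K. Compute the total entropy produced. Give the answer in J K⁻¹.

ΔS_total = 44.1 J/K

Energy balance: T_f = (m₁c₁T₁ + m₂c₂T₂)/(m₁c₁ + m₂c₂) = 752.98 K.
ΔS₁ = m₁c₁ ln(T_f/T₁) = 241.854 × ln(752.98/1170) = -106.6 J/K.
ΔS₂ = m₂c₂ ln(T_f/T₂) = 626.5 × ln(752.98/592) = 150.7 J/K.
ΔS_total = -106.6 + 150.7 = 44.1 J/K.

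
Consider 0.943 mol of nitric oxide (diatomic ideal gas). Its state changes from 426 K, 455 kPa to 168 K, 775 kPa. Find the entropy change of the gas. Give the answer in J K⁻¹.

ΔS = nC_p ln(T₂/T₁) − nR ln(P₂/P₁), with C_p = 7R/2 = 29.1 J mol⁻¹ K⁻¹ for a diatomic ideal gas.
ΔS = 0.943 × [29.1 × ln(168/426) − 8.314 × ln(775/455)] = -29.7 J/K.

ΔS = -29.7 J/K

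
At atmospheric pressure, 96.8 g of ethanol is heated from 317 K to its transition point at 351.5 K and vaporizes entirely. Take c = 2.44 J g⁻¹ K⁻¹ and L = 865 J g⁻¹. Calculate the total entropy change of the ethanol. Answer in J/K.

Warming step: ΔS₁ = m c ln(T_tr/T_i) = 96.8 × 2.44 × ln(351.5/317) = 24.4 J/K.
Phase change: ΔS₂ = +mL/T_tr = 96.8 × 865 / 351.5 = 238.2 J/K.
ΔS_total = (24.4) + (238.2) = 263 J/K.

ΔS = 263 J/K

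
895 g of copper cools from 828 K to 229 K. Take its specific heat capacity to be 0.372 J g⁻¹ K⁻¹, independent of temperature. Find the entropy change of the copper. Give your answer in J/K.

ΔS = ∫dQ_rev/T = m c ln(T₂/T₁) = 895 × 0.372 × ln(229/828) = -428 J/K.

ΔS = -428 J/K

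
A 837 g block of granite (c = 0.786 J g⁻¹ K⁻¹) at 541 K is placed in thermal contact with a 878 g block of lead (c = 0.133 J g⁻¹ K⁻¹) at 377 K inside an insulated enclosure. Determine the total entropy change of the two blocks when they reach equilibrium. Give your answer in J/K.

Energy balance: T_f = (m₁c₁T₁ + m₂c₂T₂)/(m₁c₁ + m₂c₂) = 516.28 K.
ΔS₁ = m₁c₁ ln(T_f/T₁) = 657.882 × ln(516.28/541) = -30.77 J/K.
ΔS₂ = m₂c₂ ln(T_f/T₂) = 116.774 × ln(516.28/377) = 36.71 J/K.
ΔS_total = -30.77 + 36.71 = 5.94 J/K.

ΔS_total = 5.94 J/K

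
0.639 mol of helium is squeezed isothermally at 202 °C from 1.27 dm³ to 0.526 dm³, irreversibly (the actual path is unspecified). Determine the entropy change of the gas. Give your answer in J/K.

ΔS_gas = -4.68 J/K

Entropy is a state function, so ΔS_gas depends only on the end states.
For an isothermal ideal gas ΔS_gas = nR ln(V₂/V₁) = 0.639 × 8.314 × ln(0.526/1.27) = -4.68 J/K.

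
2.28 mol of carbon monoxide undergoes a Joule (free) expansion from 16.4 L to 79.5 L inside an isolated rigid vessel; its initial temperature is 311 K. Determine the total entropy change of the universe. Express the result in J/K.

For an ideal gas in free expansion Q = 0 and W = 0, so T is unchanged.
Entropy is a state function; using a reversible isothermal path, ΔS_gas = nR ln(V₂/V₁) = 2.28 × 8.314 × ln(79.5/16.4) = 29.9 J/K.
The insulated surroundings exchange no heat, so ΔS_surr = 0 and ΔS_universe = ΔS_gas.

ΔS_universe = 29.9 J/K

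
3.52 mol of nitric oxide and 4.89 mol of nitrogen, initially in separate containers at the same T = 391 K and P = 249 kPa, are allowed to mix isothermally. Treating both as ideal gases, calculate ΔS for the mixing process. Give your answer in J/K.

ΔS_mix = 47.5 J/K

Mole fractions: x_A = 3.52/8.41 = 0.419, x_B = 0.581.
ΔS_mix = −R(n_A ln x_A + n_B ln x_B) = −8.314 × (3.52 ln 0.419 + 4.89 ln 0.581) = 47.5 J/K.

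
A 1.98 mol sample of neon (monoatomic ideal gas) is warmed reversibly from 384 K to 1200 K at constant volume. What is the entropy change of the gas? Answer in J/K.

ΔS = 28.1 J/K

At constant volume, ΔS = nC_V ln(T₂/T₁) with C_V = 3R/2 = 12.47 J mol⁻¹ K⁻¹.
ΔS = 1.98 × 12.47 × ln(1200/384) = 28.1 J/K.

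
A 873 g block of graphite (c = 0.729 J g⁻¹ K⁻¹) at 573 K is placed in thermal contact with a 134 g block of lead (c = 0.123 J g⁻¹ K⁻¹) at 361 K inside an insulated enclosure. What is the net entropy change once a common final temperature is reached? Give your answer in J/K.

Energy balance: T_f = (m₁c₁T₁ + m₂c₂T₂)/(m₁c₁ + m₂c₂) = 567.65 K.
ΔS₁ = m₁c₁ ln(T_f/T₁) = 636.417 × ln(567.65/573) = -5.972 J/K.
ΔS₂ = m₂c₂ ln(T_f/T₂) = 16.482 × ln(567.65/361) = 7.46 J/K.
ΔS_total = -5.972 + 7.46 = 1.49 J/K.

ΔS_total = 1.49 J/K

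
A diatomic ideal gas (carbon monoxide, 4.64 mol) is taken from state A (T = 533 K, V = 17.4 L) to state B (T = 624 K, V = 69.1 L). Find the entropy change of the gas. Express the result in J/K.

Entropy is a state function: ΔS = nC_V ln(T₂/T₁) + nR ln(V₂/V₁), with C_V = 5R/2 = 20.79 J mol⁻¹ K⁻¹ for a diatomic ideal gas.
ΔS = 4.64 × [20.79 × ln(624/533) + 8.314 × ln(69.1/17.4)] = 68.4 J/K.

ΔS = 68.4 J/K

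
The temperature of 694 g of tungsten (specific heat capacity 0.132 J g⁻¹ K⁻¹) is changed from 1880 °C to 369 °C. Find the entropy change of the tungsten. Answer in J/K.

ΔS = -111 J/K

In kelvin: T₁ = 2153.15 K, T₂ = 642.15 K. ΔS = ∫dQ_rev/T = m c ln(T₂/T₁) = 694 × 0.132 × ln(642.15/2153.15) = -111 J/K.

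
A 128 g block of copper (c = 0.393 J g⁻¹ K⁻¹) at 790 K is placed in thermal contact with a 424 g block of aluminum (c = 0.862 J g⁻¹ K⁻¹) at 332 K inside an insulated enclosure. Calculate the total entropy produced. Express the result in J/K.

Energy balance: T_f = (m₁c₁T₁ + m₂c₂T₂)/(m₁c₁ + m₂c₂) = 387.41 K.
ΔS₁ = m₁c₁ ln(T_f/T₁) = 50.304 × ln(387.41/790) = -35.84 J/K.
ΔS₂ = m₂c₂ ln(T_f/T₂) = 365.488 × ln(387.41/332) = 56.41 J/K.
ΔS_total = -35.84 + 56.41 = 20.6 J/K.

ΔS_total = 20.6 J/K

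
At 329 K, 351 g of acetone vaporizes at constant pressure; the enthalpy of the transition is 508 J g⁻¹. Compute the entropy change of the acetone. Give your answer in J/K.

ΔS = 542 J/K

Heat absorbed by the substance: Q = mL = 351 × 508 = 178308 J.
At constant T, ΔS = Q_rev/T = 178308 / 329 = 542 J/K.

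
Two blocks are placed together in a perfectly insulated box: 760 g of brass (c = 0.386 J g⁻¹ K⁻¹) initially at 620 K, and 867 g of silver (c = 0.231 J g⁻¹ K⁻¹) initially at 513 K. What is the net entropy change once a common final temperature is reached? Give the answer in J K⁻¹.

ΔS_total = 2.11 J/K

Energy balance: T_f = (m₁c₁T₁ + m₂c₂T₂)/(m₁c₁ + m₂c₂) = 576.59 K.
ΔS₁ = m₁c₁ ln(T_f/T₁) = 293.36 × ln(576.59/620) = -21.295 J/K.
ΔS₂ = m₂c₂ ln(T_f/T₂) = 200.277 × ln(576.59/513) = 23.403 J/K.
ΔS_total = -21.295 + 23.403 = 2.11 J/K.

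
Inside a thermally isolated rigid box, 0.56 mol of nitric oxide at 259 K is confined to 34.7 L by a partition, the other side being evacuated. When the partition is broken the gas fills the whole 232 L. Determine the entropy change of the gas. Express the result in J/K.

No heat is exchanged and no work is done, so the ideal-gas temperature stays constant.
Entropy is a state function; using a reversible isothermal path, ΔS_gas = nR ln(V₂/V₁) = 0.56 × 8.314 × ln(232/34.7) = 8.85 J/K.

ΔS_gas = 8.85 J/K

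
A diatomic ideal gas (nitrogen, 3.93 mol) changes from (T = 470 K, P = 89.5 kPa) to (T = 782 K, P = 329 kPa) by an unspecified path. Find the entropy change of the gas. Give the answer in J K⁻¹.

ΔS = nC_p ln(T₂/T₁) − nR ln(P₂/P₁), with C_p = 7R/2 = 29.1 J mol⁻¹ K⁻¹ for a diatomic ideal gas.
ΔS = 3.93 × [29.1 × ln(782/470) − 8.314 × ln(329/89.5)] = 15.7 J/K.

ΔS = 15.7 J/K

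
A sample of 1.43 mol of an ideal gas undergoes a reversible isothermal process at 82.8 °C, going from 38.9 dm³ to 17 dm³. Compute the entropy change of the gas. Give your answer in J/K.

For an isothermal ideal gas ΔS_gas = nR ln(V₂/V₁) = 1.43 × 8.314 × ln(17/38.9) = -9.84 J/K.

ΔS_gas = -9.84 J/K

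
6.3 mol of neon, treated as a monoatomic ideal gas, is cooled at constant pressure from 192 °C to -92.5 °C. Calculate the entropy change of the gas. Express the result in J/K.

ΔS = -124 J/K

In kelvin: T₁ = 465.15 K, T₂ = 180.65 K. At constant pressure, ΔS = nC_p ln(T₂/T₁) with C_p = 5R/2 = 20.79 J mol⁻¹ K⁻¹.
ΔS = 6.3 × 20.79 × ln(180.65/465.15) = -124 J/K.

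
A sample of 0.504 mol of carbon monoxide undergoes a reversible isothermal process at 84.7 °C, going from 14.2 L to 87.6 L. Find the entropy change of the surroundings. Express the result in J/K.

ΔS_surr = -7.62 J/K

For an isothermal ideal gas ΔS_gas = nR ln(V₂/V₁) = 0.504 × 8.314 × ln(87.6/14.2) = 7.62 J/K.
The process is reversible, so ΔS_surr = −ΔS_gas = -7.62 J/K and ΔS_universe = 0.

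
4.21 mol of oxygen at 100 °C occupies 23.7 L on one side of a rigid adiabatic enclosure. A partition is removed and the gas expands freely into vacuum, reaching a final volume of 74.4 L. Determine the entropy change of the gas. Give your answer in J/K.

For an ideal gas in free expansion Q = 0 and W = 0, so T is unchanged.
Entropy is a state function; using a reversible isothermal path, ΔS_gas = nR ln(V₂/V₁) = 4.21 × 8.314 × ln(74.4/23.7) = 40 J/K.

ΔS_gas = 40 J/K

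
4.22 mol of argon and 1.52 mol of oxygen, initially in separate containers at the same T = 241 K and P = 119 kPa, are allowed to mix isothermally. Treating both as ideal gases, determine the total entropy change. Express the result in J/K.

Mole fractions: x_A = 4.22/5.74 = 0.735, x_B = 0.265.
ΔS_mix = −R(n_A ln x_A + n_B ln x_B) = −8.314 × (4.22 ln 0.735 + 1.52 ln 0.265) = 27.6 J/K.

ΔS_mix = 27.6 J/K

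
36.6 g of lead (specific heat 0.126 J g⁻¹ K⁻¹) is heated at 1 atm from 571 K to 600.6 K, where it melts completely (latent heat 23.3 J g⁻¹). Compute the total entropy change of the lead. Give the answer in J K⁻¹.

Warming step: ΔS₁ = m c ln(T_tr/T_i) = 36.6 × 0.126 × ln(600.6/571) = 0.2331 J/K.
Phase change: ΔS₂ = +mL/T_tr = 36.6 × 23.3 / 600.6 = 1.42 J/K.
ΔS_total = (0.2331) + (1.42) = 1.65 J/K.

ΔS = 1.65 J/K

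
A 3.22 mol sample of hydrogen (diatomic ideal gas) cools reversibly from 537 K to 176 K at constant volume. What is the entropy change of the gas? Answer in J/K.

At constant volume, ΔS = nC_V ln(T₂/T₁) with C_V = 5R/2 = 20.79 J mol⁻¹ K⁻¹.
ΔS = 3.22 × 20.79 × ln(176/537) = -74.7 J/K.

ΔS = -74.7 J/K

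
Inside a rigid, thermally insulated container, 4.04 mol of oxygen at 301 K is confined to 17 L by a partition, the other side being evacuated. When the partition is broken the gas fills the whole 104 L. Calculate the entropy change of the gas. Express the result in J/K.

For an ideal gas in free expansion Q = 0 and W = 0, so T is unchanged.
Entropy is a state function; using a reversible isothermal path, ΔS_gas = nR ln(V₂/V₁) = 4.04 × 8.314 × ln(104/17) = 60.8 J/K.

ΔS_gas = 60.8 J/K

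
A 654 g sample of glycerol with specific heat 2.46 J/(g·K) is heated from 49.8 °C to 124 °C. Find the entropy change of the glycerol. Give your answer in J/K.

In kelvin: T₁ = 322.95 K, T₂ = 397.15 K. ΔS = ∫dQ_rev/T = m c ln(T₂/T₁) = 654 × 2.46 × ln(397.15/322.95) = 333 J/K.

ΔS = 333 J/K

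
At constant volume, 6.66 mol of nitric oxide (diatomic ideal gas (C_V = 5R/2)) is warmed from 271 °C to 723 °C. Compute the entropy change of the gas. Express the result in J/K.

In kelvin: T₁ = 544.15 K, T₂ = 996.15 K. At constant volume, ΔS = nC_V ln(T₂/T₁) with C_V = 5R/2 = 20.79 J mol⁻¹ K⁻¹.
ΔS = 6.66 × 20.79 × ln(996.15/544.15) = 83.7 J/K.

ΔS = 83.7 J/K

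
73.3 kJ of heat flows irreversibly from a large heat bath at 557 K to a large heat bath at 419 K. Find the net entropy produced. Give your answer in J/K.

ΔS_total = 43.3 J/K

ΔS_hot = −Q/T_H = −73300/557 = -131.6 J/K and ΔS_cold = +Q/T_C = 73300/419 = 174.9 J/K.
ΔS_total = -131.6 + 174.9 = 43.3 J/K, positive as the second law requires.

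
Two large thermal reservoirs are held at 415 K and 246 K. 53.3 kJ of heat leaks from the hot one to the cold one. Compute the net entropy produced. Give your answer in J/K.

ΔS_total = 88.2 J/K

ΔS_hot = −Q/T_H = −53300/415 = -128.43 J/K and ΔS_cold = +Q/T_C = 53300/246 = 216.67 J/K.
ΔS_total = -128.43 + 216.67 = 88.2 J/K, positive as the second law requires.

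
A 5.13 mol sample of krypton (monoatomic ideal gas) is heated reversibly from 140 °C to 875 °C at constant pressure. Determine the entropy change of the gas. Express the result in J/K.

In kelvin: T₁ = 413.15 K, T₂ = 1148.15 K. At constant pressure, ΔS = nC_p ln(T₂/T₁) with C_p = 5R/2 = 20.79 J mol⁻¹ K⁻¹.
ΔS = 5.13 × 20.79 × ln(1148.15/413.15) = 109 J/K.

ΔS = 109 J/K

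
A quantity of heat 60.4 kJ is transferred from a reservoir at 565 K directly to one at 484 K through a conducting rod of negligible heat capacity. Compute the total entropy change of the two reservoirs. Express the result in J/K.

ΔS_total = 17.9 J/K

ΔS_hot = −Q/T_H = −60400/565 = -106.9 J/K and ΔS_cold = +Q/T_C = 60400/484 = 124.8 J/K.
ΔS_total = -106.9 + 124.8 = 17.9 J/K, positive as the second law requires.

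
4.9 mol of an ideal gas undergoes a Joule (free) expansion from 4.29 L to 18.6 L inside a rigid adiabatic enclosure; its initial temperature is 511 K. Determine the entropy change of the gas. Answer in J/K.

ΔS_gas = 59.8 J/K

For an ideal gas in free expansion Q = 0 and W = 0, so T is unchanged.
Entropy is a state function; using a reversible isothermal path, ΔS_gas = nR ln(V₂/V₁) = 4.9 × 8.314 × ln(18.6/4.29) = 59.8 J/K.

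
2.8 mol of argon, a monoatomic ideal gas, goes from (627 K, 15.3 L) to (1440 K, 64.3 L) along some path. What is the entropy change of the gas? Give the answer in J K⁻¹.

ΔS = 62.5 J/K

Entropy is a state function: ΔS = nC_V ln(T₂/T₁) + nR ln(V₂/V₁), with C_V = 3R/2 = 12.47 J mol⁻¹ K⁻¹ for a monoatomic ideal gas.
ΔS = 2.8 × [12.47 × ln(1440/627) + 8.314 × ln(64.3/15.3)] = 62.5 J/K.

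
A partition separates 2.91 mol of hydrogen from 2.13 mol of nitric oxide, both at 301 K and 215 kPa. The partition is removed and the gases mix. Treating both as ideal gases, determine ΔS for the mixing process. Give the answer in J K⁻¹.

Mole fractions: x_A = 2.91/5.04 = 0.577, x_B = 0.423.
ΔS_mix = −R(n_A ln x_A + n_B ln x_B) = −8.314 × (2.91 ln 0.577 + 2.13 ln 0.423) = 28.5 J/K.

ΔS_mix = 28.5 J/K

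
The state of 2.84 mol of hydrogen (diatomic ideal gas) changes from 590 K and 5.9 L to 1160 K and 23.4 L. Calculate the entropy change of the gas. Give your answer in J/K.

ΔS = 72.4 J/K

Entropy is a state function: ΔS = nC_V ln(T₂/T₁) + nR ln(V₂/V₁), with C_V = 5R/2 = 20.79 J mol⁻¹ K⁻¹ for a diatomic ideal gas.
ΔS = 2.84 × [20.79 × ln(1160/590) + 8.314 × ln(23.4/5.9)] = 72.4 J/K.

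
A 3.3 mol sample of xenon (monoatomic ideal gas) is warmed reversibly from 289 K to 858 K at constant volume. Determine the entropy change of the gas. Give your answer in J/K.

ΔS = 44.8 J/K

At constant volume, ΔS = nC_V ln(T₂/T₁) with C_V = 3R/2 = 12.47 J mol⁻¹ K⁻¹.
ΔS = 3.3 × 12.47 × ln(858/289) = 44.8 J/K.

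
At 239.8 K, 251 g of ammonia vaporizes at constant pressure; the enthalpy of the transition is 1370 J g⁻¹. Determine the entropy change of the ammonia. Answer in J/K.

ΔS = 1430 J/K

Heat absorbed by the substance: Q = mL = 251 × 1370 = 343870 J.
At constant T, ΔS = Q_rev/T = 343870 / 239.8 = 1430 J/K.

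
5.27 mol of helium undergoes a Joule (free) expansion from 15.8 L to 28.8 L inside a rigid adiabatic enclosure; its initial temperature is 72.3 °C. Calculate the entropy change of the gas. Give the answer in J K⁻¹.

For an ideal gas in free expansion Q = 0 and W = 0, so T is unchanged.
Entropy is a state function; using a reversible isothermal path, ΔS_gas = nR ln(V₂/V₁) = 5.27 × 8.314 × ln(28.8/15.8) = 26.3 J/K.

ΔS_gas = 26.3 J/K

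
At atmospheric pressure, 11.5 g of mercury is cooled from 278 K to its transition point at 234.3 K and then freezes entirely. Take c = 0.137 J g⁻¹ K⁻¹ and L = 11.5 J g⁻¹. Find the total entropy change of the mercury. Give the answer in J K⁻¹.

ΔS = -0.834 J/K

Cooling step: ΔS₁ = m c ln(T_tr/T_i) = 11.5 × 0.137 × ln(234.3/278) = -0.2694 J/K.
Phase change: ΔS₂ = −mL/T_tr = −11.5 × 11.5 / 234.3 = -0.5644 J/K.
ΔS_total = (-0.2694) + (-0.5644) = -0.834 J/K.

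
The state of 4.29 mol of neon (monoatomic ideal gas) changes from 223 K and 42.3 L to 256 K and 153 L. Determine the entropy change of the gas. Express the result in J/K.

Entropy is a state function: ΔS = nC_V ln(T₂/T₁) + nR ln(V₂/V₁), with C_V = 3R/2 = 12.47 J mol⁻¹ K⁻¹ for a monoatomic ideal gas.
ΔS = 4.29 × [12.47 × ln(256/223) + 8.314 × ln(153/42.3)] = 53.2 J/K.

ΔS = 53.2 J/K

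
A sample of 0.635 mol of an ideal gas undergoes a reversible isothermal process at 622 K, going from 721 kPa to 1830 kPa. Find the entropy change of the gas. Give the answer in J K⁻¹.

ΔS_gas = -4.92 J/K

For an isothermal ideal gas ΔS_gas = nR ln(P₁/P₂) = 0.635 × 8.314 × ln(721/1830) = -4.92 J/K.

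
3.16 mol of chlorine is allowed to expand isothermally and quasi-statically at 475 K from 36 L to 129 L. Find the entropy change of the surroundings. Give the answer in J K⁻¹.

For an isothermal ideal gas ΔS_gas = nR ln(V₂/V₁) = 3.16 × 8.314 × ln(129/36) = 33.5 J/K.
The process is reversible, so ΔS_surr = −ΔS_gas = -33.5 J/K and ΔS_universe = 0.

ΔS_surr = -33.5 J/K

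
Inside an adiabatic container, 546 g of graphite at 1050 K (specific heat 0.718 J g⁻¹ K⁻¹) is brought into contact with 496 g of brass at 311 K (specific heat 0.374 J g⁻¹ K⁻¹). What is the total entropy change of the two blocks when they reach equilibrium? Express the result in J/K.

Energy balance: T_f = (m₁c₁T₁ + m₂c₂T₂)/(m₁c₁ + m₂c₂) = 812.63 K.
ΔS₁ = m₁c₁ ln(T_f/T₁) = 392.028 × ln(812.63/1050) = -100.5 J/K.
ΔS₂ = m₂c₂ ln(T_f/T₂) = 185.504 × ln(812.63/311) = 178.2 J/K.
ΔS_total = -100.5 + 178.2 = 77.7 J/K.

ΔS_total = 77.7 J/K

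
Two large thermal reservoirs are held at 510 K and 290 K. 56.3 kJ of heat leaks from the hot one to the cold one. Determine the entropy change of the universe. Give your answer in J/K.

ΔS_hot = −Q/T_H = −56300/510 = -110.4 J/K and ΔS_cold = +Q/T_C = 56300/290 = 194.1 J/K.
ΔS_total = -110.4 + 194.1 = 83.7 J/K, positive as the second law requires.

ΔS_total = 83.7 J/K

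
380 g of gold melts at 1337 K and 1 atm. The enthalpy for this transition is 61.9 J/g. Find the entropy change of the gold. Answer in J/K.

Heat absorbed by the substance: Q = mL = 380 × 61.9 = 23522 J.
At constant T, ΔS = Q_rev/T = 23522 / 1337 = 17.6 J/K.

ΔS = 17.6 J/K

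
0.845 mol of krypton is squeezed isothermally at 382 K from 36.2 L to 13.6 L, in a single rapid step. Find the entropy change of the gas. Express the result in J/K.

ΔS_gas = -6.88 J/K

Entropy is a state function, so ΔS_gas depends only on the end states.
For an isothermal ideal gas ΔS_gas = nR ln(V₂/V₁) = 0.845 × 8.314 × ln(13.6/36.2) = -6.88 J/K.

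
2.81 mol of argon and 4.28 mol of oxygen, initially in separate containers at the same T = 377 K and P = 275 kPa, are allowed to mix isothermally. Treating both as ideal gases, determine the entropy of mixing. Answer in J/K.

ΔS_mix = 39.6 J/K

Mole fractions: x_A = 2.81/7.09 = 0.396, x_B = 0.604.
ΔS_mix = −R(n_A ln x_A + n_B ln x_B) = −8.314 × (2.81 ln 0.396 + 4.28 ln 0.604) = 39.6 J/K.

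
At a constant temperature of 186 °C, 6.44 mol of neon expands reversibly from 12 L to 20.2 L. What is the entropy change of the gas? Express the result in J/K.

ΔS_gas = 27.9 J/K

For an isothermal ideal gas ΔS_gas = nR ln(V₂/V₁) = 6.44 × 8.314 × ln(20.2/12) = 27.9 J/K.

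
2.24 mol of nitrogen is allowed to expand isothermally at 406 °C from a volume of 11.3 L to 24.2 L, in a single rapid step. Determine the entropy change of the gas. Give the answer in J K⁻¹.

Entropy is a state function, so ΔS_gas depends only on the end states.
For an isothermal ideal gas ΔS_gas = nR ln(V₂/V₁) = 2.24 × 8.314 × ln(24.2/11.3) = 14.2 J/K.

ΔS_gas = 14.2 J/K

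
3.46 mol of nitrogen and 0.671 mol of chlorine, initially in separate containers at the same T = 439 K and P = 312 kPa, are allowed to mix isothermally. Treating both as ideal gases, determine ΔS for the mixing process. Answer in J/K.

Mole fractions: x_A = 3.46/4.13 = 0.838, x_B = 0.162.
ΔS_mix = −R(n_A ln x_A + n_B ln x_B) = −8.314 × (3.46 ln 0.838 + 0.671 ln 0.162) = 15.2 J/K.

ΔS_mix = 15.2 J/K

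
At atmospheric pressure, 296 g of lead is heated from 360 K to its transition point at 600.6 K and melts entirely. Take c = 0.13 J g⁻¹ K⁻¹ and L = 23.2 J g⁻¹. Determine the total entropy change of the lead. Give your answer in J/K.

Warming step: ΔS₁ = m c ln(T_tr/T_i) = 296 × 0.13 × ln(600.6/360) = 19.7 J/K.
Phase change: ΔS₂ = +mL/T_tr = 296 × 23.2 / 600.6 = 11.43 J/K.
ΔS_total = (19.7) + (11.43) = 31.1 J/K.

ΔS = 31.1 J/K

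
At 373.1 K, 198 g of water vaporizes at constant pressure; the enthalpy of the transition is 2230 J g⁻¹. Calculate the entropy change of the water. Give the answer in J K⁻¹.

Heat absorbed by the substance: Q = mL = 198 × 2230 = 441540 J.
At constant T, ΔS = Q_rev/T = 441540 / 373.1 = 1180 J/K.

ΔS = 1180 J/K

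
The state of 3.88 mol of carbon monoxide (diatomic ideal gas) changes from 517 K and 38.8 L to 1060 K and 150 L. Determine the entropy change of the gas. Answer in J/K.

Entropy is a state function: ΔS = nC_V ln(T₂/T₁) + nR ln(V₂/V₁), with C_V = 5R/2 = 20.79 J mol⁻¹ K⁻¹ for a diatomic ideal gas.
ΔS = 3.88 × [20.79 × ln(1060/517) + 8.314 × ln(150/38.8)] = 102 J/K.

ΔS = 102 J/K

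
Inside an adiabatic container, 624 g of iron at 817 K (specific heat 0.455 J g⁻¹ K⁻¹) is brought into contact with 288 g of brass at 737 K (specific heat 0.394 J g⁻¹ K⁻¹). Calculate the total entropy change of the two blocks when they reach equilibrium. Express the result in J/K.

ΔS_total = 0.424 J/K

Energy balance: T_f = (m₁c₁T₁ + m₂c₂T₂)/(m₁c₁ + m₂c₂) = 794.16 K.
ΔS₁ = m₁c₁ ln(T_f/T₁) = 283.92 × ln(794.16/817) = -8.052 J/K.
ΔS₂ = m₂c₂ ln(T_f/T₂) = 113.472 × ln(794.16/737) = 8.476 J/K.
ΔS_total = -8.052 + 8.476 = 0.424 J/K.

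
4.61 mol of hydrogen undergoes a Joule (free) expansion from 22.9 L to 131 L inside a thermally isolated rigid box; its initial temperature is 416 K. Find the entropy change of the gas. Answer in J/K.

For an ideal gas in free expansion Q = 0 and W = 0, so T is unchanged.
Entropy is a state function; using a reversible isothermal path, ΔS_gas = nR ln(V₂/V₁) = 4.61 × 8.314 × ln(131/22.9) = 66.8 J/K.

ΔS_gas = 66.8 J/K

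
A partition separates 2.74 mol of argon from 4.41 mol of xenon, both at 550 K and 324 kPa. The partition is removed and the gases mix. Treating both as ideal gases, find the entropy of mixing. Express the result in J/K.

Mole fractions: x_A = 2.74/7.15 = 0.383, x_B = 0.617.
ΔS_mix = −R(n_A ln x_A + n_B ln x_B) = −8.314 × (2.74 ln 0.383 + 4.41 ln 0.617) = 39.6 J/K.

ΔS_mix = 39.6 J/K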